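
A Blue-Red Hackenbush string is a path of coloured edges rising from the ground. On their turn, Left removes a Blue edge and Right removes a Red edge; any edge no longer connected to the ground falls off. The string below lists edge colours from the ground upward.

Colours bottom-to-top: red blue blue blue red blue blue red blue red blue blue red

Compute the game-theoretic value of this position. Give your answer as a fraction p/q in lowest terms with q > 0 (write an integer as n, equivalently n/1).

step 1: add red to get r; options L={ (no moves) } R={ 0 } -> -1
step 2: add blue to get rb; options L={ -1 } R={ 0 } -> -1/2
step 3: add blue to get rbb; options L={ -1,-1/2 } R={ 0 } -> -1/4
step 4: add blue to get rbbb; options L={ -1,-1/2,-1/4 } R={ 0 } -> -1/8
step 5: add red to get rbbbr; options L={ -1,-1/2,-1/4 } R={ -1/8,0 } -> -3/16
step 6: add blue to get rbbbrb; options L={ -1,-1/2,-1/4,-3/16 } R={ -1/8,0 } -> -5/32
step 7: add blue to get rbbbrbb; options L={ -1,-1/2,-1/4,-3/16,-5/32 } R={ -1/8,0 } -> -9/64
step 8: add red to get rbbbrbbr; options L={ -1,-1/2,-1/4,-3/16,-5/32 } R={ -9/64,-1/8,0 } -> -19/128
step 9: add blue to get rbbbrbbrb; options L={ -1,-1/2,-1/4,-3/16,-5/32,-19/128 } R={ -9/64,-1/8,0 } -> -37/256
step 10: add red to get rbbbrbbrbr; options L={ -1,-1/2,-1/4,-3/16,-5/32,-19/128 } R={ -37/256,-9/64,-1/8,0 } -> -75/512
step 11: add blue to get rbbbrbbrbrb; options L={ -1,-1/2,-1/4,-3/16,-5/32,-19/128,-75/512 } R={ -37/256,-9/64,-1/8,0 } -> -149/1024
step 12: add blue to get rbbbrbbrbrbb; options L={ -1,-1/2,-1/4,-3/16,-5/32,-19/128,-75/512,-149/1024 } R={ -37/256,-9/64,-1/8,0 } -> -297/2048
step 13: add red to get rbbbrbbrbrbbr; options L={ -1,-1/2,-1/4,-3/16,-5/32,-19/128,-75/512,-149/1024 } R={ -297/2048,-37/256,-9/64,-1/8,0 } -> -595/4096

-595/4096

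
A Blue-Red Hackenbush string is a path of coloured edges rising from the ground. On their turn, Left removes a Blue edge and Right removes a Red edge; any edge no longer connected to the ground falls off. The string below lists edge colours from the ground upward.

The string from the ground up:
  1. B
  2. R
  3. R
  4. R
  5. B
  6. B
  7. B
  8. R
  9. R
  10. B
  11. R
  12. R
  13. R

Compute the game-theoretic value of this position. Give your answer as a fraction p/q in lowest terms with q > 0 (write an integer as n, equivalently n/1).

913/4096

value_1 [B]  L=[0]  R=[∅]  → 1
value_2 [BR]  L=[0]  R=[1]  → 1/2
value_3 [BRR]  L=[0]  R=[1/2; 1]  → 1/4
value_4 [BRRR]  L=[0]  R=[1/4; 1/2; 1]  → 1/8
value_5 [BRRRB]  L=[0; 1/8]  R=[1/4; 1/2; 1]  → 3/16
value_6 [BRRRBB]  L=[0; 1/8; 3/16]  R=[1/4; 1/2; 1]  → 7/32
value_7 [BRRRBBB]  L=[0; 1/8; 3/16; 7/32]  R=[1/4; 1/2; 1]  → 15/64
value_8 [BRRRBBBR]  L=[0; 1/8; 3/16; 7/32]  R=[15/64; 1/4; 1/2; 1]  → 29/128
value_9 [BRRRBBBRR]  L=[0; 1/8; 3/16; 7/32]  R=[29/128; 15/64; 1/4; 1/2; 1]  → 57/256
value_10 [BRRRBBBRRB]  L=[0; 1/8; 3/16; 7/32; 57/256]  R=[29/128; 15/64; 1/4; 1/2; 1]  → 115/512
value_11 [BRRRBBBRRBR]  L=[0; 1/8; 3/16; 7/32; 57/256]  R=[115/512; 29/128; 15/64; 1/4; 1/2; 1]  → 229/1024
value_12 [BRRRBBBRRBRR]  L=[0; 1/8; 3/16; 7/32; 57/256]  R=[229/1024; 115/512; 29/128; 15/64; 1/4; 1/2; 1]  → 457/2048
value_13 [BRRRBBBRRBRRR]  L=[0; 1/8; 3/16; 7/32; 57/256]  R=[457/2048; 229/1024; 115/512; 29/128; 15/64; 1/4; 1/2; 1]  → 913/4096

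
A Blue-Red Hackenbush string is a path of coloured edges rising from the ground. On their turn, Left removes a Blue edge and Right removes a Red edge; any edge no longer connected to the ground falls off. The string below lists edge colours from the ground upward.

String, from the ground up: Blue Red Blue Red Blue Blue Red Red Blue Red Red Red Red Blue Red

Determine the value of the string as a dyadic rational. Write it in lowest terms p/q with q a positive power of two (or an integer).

step 1: add Blue to get B; options L={ 0 } R={ none } ⇒ 1
step 2: add Red to get BR; options L={ 0 } R={ 1 } ⇒ 1/2
step 3: add Blue to get BRB; options L={ 0 1/2 } R={ 1 } ⇒ 3/4
step 4: add Red to get BRBR; options L={ 0 1/2 } R={ 3/4 1 } ⇒ 5/8
step 5: add Blue to get BRBRB; options L={ 0 1/2 5/8 } R={ 3/4 1 } ⇒ 11/16
step 6: add Blue to get BRBRBB; options L={ 0 1/2 5/8 11/16 } R={ 3/4 1 } ⇒ 23/32
step 7: add Red to get BRBRBBR; options L={ 0 1/2 5/8 11/16 } R={ 23/32 3/4 1 } ⇒ 45/64
step 8: add Red to get BRBRBBRR; options L={ 0 1/2 5/8 11/16 } R={ 45/64 23/32 3/4 1 } ⇒ 89/128
step 9: add Blue to get BRBRBBRRB; options L={ 0 1/2 5/8 11/16 89/128 } R={ 45/64 23/32 3/4 1 } ⇒ 179/256
step 10: add Red to get BRBRBBRRBR; options L={ 0 1/2 5/8 11/16 89/128 } R={ 179/256 45/64 23/32 3/4 1 } ⇒ 357/512
step 11: add Red to get BRBRBBRRBRR; options L={ 0 1/2 5/8 11/16 89/128 } R={ 357/512 179/256 45/64 23/32 3/4 1 } ⇒ 713/1024
step 12: add Red to get BRBRBBRRBRRR; options L={ 0 1/2 5/8 11/16 89/128 } R={ 713/1024 357/512 179/256 45/64 23/32 3/4 1 } ⇒ 1425/2048
step 13: add Red to get BRBRBBRRBRRRR; options L={ 0 1/2 5/8 11/16 89/128 } R={ 1425/2048 713/1024 357/512 179/256 45/64 23/32 3/4 1 } ⇒ 2849/4096
step 14: add Blue to get BRBRBBRRBRRRRB; options L={ 0 1/2 5/8 11/16 89/128 2849/4096 } R={ 1425/2048 713/1024 357/512 179/256 45/64 23/32 3/4 1 } ⇒ 5699/8192
step 15: add Red to get BRBRBBRRBRRRRBR; options L={ 0 1/2 5/8 11/16 89/128 2849/4096 } R={ 5699/8192 1425/2048 713/1024 357/512 179/256 45/64 23/32 3/4 1 } ⇒ 11397/16384

11397/16384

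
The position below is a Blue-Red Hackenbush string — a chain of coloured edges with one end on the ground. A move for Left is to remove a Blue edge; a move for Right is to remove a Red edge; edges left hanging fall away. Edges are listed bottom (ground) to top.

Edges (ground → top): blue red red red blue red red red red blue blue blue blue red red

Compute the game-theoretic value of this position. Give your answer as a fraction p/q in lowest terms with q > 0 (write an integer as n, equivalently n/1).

2169/16384

Build v(s[:k]) for k = 1..15, string s = blue red red red blue red red red red blue blue blue blue red red.
edge 1 of 15 (blue): { 0 | — } — 1
edge 2 of 15 (red): { 0 | 1 } — 1/2
edge 3 of 15 (red): { 0 | 1/2 1 } — 1/4
edge 4 of 15 (red): { 0 | 1/4 1/2 1 } — 1/8
edge 5 of 15 (blue): { 0 1/8 | 1/4 1/2 1 } — 3/16
edge 6 of 15 (red): { 0 1/8 | 3/16 1/4 1/2 1 } — 5/32
edge 7 of 15 (red): { 0 1/8 | 5/32 3/16 1/4 1/2 1 } — 9/64
edge 8 of 15 (red): { 0 1/8 | 9/64 5/32 3/16 1/4 1/2 1 } — 17/128
edge 9 of 15 (red): { 0 1/8 | 17/128 9/64 5/32 3/16 1/4 1/2 1 } — 33/256
edge 10 of 15 (blue): { 0 1/8 33/256 | 17/128 9/64 5/32 3/16 1/4 1/2 1 } — 67/512
edge 11 of 15 (blue): { 0 1/8 33/256 67/512 | 17/128 9/64 5/32 3/16 1/4 1/2 1 } — 135/1024
edge 12 of 15 (blue): { 0 1/8 33/256 67/512 135/1024 | 17/128 9/64 5/32 3/16 1/4 1/2 1 } — 271/2048
edge 13 of 15 (blue): { 0 1/8 33/256 67/512 135/1024 271/2048 | 17/128 9/64 5/32 3/16 1/4 1/2 1 } — 543/4096
edge 14 of 15 (red): { 0 1/8 33/256 67/512 135/1024 271/2048 | 543/4096 17/128 9/64 5/32 3/16 1/4 1/2 1 } — 1085/8192
edge 15 of 15 (red): { 0 1/8 33/256 67/512 135/1024 271/2048 | 1085/8192 543/4096 17/128 9/64 5/32 3/16 1/4 1/2 1 } — 2169/16384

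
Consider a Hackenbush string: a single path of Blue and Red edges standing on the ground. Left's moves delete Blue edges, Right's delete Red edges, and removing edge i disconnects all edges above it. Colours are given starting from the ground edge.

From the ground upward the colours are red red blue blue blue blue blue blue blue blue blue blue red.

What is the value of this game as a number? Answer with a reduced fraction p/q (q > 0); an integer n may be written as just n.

Recurse on prefixes of the 13-edge string red red blue blue blue blue blue blue blue blue blue blue red:
edge 1 of 13 (red): { · | 0 } — -1
edge 2 of 13 (red): { · | -1; 0 } — -2
edge 3 of 13 (blue): { -2 | -1; 0 } — -3/2
edge 4 of 13 (blue): { -2; -3/2 | -1; 0 } — -5/4
edge 5 of 13 (blue): { -2; -3/2; -5/4 | -1; 0 } — -9/8
edge 6 of 13 (blue): { -2; -3/2; -5/4; -9/8 | -1; 0 } — -17/16
edge 7 of 13 (blue): { -2; -3/2; -5/4; -9/8; -17/16 | -1; 0 } — -33/32
edge 8 of 13 (blue): { -2; -3/2; -5/4; -9/8; -17/16; -33/32 | -1; 0 } — -65/64
edge 9 of 13 (blue): { -2; -3/2; -5/4; -9/8; -17/16; -33/32; -65/64 | -1; 0 } — -129/128
edge 10 of 13 (blue): { -2; -3/2; -5/4; -9/8; -17/16; -33/32; -65/64; -129/128 | -1; 0 } — -257/256
edge 11 of 13 (blue): { -2; -3/2; -5/4; -9/8; -17/16; -33/32; -65/64; -129/128; -257/256 | -1; 0 } — -513/512
edge 12 of 13 (blue): { -2; -3/2; -5/4; -9/8; -17/16; -33/32; -65/64; -129/128; -257/256; -513/512 | -1; 0 } — -1025/1024
edge 13 of 13 (red): { -2; -3/2; -5/4; -9/8; -17/16; -33/32; -65/64; -129/128; -257/256; -513/512 | -1025/1024; -1; 0 } — -2051/2048

-2051/2048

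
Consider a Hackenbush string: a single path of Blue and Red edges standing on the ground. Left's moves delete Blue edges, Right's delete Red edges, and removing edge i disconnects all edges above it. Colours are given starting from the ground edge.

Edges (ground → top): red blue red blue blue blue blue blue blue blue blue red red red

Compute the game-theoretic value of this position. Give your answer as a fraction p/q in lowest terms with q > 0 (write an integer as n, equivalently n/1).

value_1 [r]  L=[(no moves)]  R=[0]  so -1
value_2 [rb]  L=[-1]  R=[0]  so -1/2
value_3 [rbr]  L=[-1]  R=[-1/2; 0]  so -3/4
value_4 [rbrb]  L=[-1; -3/4]  R=[-1/2; 0]  so -5/8
value_5 [rbrbb]  L=[-1; -3/4; -5/8]  R=[-1/2; 0]  so -9/16
value_6 [rbrbbb]  L=[-1; -3/4; -5/8; -9/16]  R=[-1/2; 0]  so -17/32
value_7 [rbrbbbb]  L=[-1; -3/4; -5/8; -9/16; -17/32]  R=[-1/2; 0]  so -33/64
value_8 [rbrbbbbb]  L=[-1; -3/4; -5/8; -9/16; -17/32; -33/64]  R=[-1/2; 0]  so -65/128
value_9 [rbrbbbbbb]  L=[-1; -3/4; -5/8; -9/16; -17/32; -33/64; -65/128]  R=[-1/2; 0]  so -129/256
value_10 [rbrbbbbbbb]  L=[-1; -3/4; -5/8; -9/16; -17/32; -33/64; -65/128; -129/256]  R=[-1/2; 0]  so -257/512
value_11 [rbrbbbbbbbb]  L=[-1; -3/4; -5/8; -9/16; -17/32; -33/64; -65/128; -129/256; -257/512]  R=[-1/2; 0]  so -513/1024
value_12 [rbrbbbbbbbbr]  L=[-1; -3/4; -5/8; -9/16; -17/32; -33/64; -65/128; -129/256; -257/512]  R=[-513/1024; -1/2; 0]  so -1027/2048
value_13 [rbrbbbbbbbbrr]  L=[-1; -3/4; -5/8; -9/16; -17/32; -33/64; -65/128; -129/256; -257/512]  R=[-1027/2048; -513/1024; -1/2; 0]  so -2055/4096
value_14 [rbrbbbbbbbbrrr]  L=[-1; -3/4; -5/8; -9/16; -17/32; -33/64; -65/128; -129/256; -257/512]  R=[-2055/4096; -1027/2048; -513/1024; -1/2; 0]  so -4111/8192

-4111/8192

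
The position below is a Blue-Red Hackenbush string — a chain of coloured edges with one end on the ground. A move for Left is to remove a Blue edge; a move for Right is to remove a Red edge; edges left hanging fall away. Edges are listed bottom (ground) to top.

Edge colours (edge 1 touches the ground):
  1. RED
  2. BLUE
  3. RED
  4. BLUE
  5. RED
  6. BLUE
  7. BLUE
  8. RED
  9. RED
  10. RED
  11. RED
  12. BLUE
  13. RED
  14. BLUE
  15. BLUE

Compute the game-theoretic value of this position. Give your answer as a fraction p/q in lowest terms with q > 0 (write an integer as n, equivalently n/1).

Recurse on prefixes of the 15-edge string RED BLUE RED BLUE RED BLUE BLUE RED RED RED RED BLUE RED BLUE BLUE:
edge 1 of 15 (RED): {  | 0 } → -1
edge 2 of 15 (BLUE): { -1 | 0 } → -1/2
edge 3 of 15 (RED): { -1 | -1/2,0 } → -3/4
edge 4 of 15 (BLUE): { -1,-3/4 | -1/2,0 } → -5/8
edge 5 of 15 (RED): { -1,-3/4 | -5/8,-1/2,0 } → -11/16
edge 6 of 15 (BLUE): { -1,-3/4,-11/16 | -5/8,-1/2,0 } → -21/32
edge 7 of 15 (BLUE): { -1,-3/4,-11/16,-21/32 | -5/8,-1/2,0 } → -41/64
edge 8 of 15 (RED): { -1,-3/4,-11/16,-21/32 | -41/64,-5/8,-1/2,0 } → -83/128
edge 9 of 15 (RED): { -1,-3/4,-11/16,-21/32 | -83/128,-41/64,-5/8,-1/2,0 } → -167/256
edge 10 of 15 (RED): { -1,-3/4,-11/16,-21/32 | -167/256,-83/128,-41/64,-5/8,-1/2,0 } → -335/512
edge 11 of 15 (RED): { -1,-3/4,-11/16,-21/32 | -335/512,-167/256,-83/128,-41/64,-5/8,-1/2,0 } → -671/1024
edge 12 of 15 (BLUE): { -1,-3/4,-11/16,-21/32,-671/1024 | -335/512,-167/256,-83/128,-41/64,-5/8,-1/2,0 } → -1341/2048
edge 13 of 15 (RED): { -1,-3/4,-11/16,-21/32,-671/1024 | -1341/2048,-335/512,-167/256,-83/128,-41/64,-5/8,-1/2,0 } → -2683/4096
edge 14 of 15 (BLUE): { -1,-3/4,-11/16,-21/32,-671/1024,-2683/4096 | -1341/2048,-335/512,-167/256,-83/128,-41/64,-5/8,-1/2,0 } → -5365/8192
edge 15 of 15 (BLUE): { -1,-3/4,-11/16,-21/32,-671/1024,-2683/4096,-5365/8192 | -1341/2048,-335/512,-167/256,-83/128,-41/64,-5/8,-1/2,0 } → -10729/16384

-10729/16384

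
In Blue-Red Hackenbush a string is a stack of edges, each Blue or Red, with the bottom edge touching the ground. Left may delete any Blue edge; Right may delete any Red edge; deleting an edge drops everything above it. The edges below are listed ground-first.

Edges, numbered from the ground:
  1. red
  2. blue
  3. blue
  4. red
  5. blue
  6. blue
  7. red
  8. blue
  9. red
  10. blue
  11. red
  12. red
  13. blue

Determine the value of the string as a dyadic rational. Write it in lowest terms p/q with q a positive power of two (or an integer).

-1197/4096

Prefix values for red blue blue red blue blue red blue red blue red red blue via {L|R} + simplicity:
1 of 13 · r · max L −∞ · min R 0 → -1
2 of 13 · rb · max L -1 · min R 0 → -1/2
3 of 13 · rbb · max L -1/2 · min R 0 → -1/4
4 of 13 · rbbr · max L -1/2 · min R -1/4 → -3/8
5 of 13 · rbbrb · max L -3/8 · min R -1/4 → -5/16
6 of 13 · rbbrbb · max L -5/16 · min R -1/4 → -9/32
7 of 13 · rbbrbbr · max L -5/16 · min R -9/32 → -19/64
8 of 13 · rbbrbbrb · max L -19/64 · min R -9/32 → -37/128
9 of 13 · rbbrbbrbr · max L -19/64 · min R -37/128 → -75/256
10 of 13 · rbbrbbrbrb · max L -75/256 · min R -37/128 → -149/512
11 of 13 · rbbrbbrbrbr · max L -75/256 · min R -149/512 → -299/1024
12 of 13 · rbbrbbrbrbrr · max L -75/256 · min R -299/1024 → -599/2048
13 of 13 · rbbrbbrbrbrrb · max L -599/2048 · min R -299/1024 → -1197/4096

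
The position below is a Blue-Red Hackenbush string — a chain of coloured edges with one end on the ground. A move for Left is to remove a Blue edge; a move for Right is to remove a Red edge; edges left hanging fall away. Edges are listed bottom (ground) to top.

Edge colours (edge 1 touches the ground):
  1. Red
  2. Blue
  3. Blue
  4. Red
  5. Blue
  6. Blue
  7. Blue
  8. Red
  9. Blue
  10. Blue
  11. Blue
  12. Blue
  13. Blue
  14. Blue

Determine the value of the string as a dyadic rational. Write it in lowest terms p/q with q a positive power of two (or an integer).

-2177/8192

value_1 [R]  L=[∅]  R=[0]  — -1
value_2 [RB]  L=[-1]  R=[0]  — -1/2
value_3 [RBB]  L=[-1; -1/2]  R=[0]  — -1/4
value_4 [RBBR]  L=[-1; -1/2]  R=[-1/4; 0]  — -3/8
value_5 [RBBRB]  L=[-1; -1/2; -3/8]  R=[-1/4; 0]  — -5/16
value_6 [RBBRBB]  L=[-1; -1/2; -3/8; -5/16]  R=[-1/4; 0]  — -9/32
value_7 [RBBRBBB]  L=[-1; -1/2; -3/8; -5/16; -9/32]  R=[-1/4; 0]  — -17/64
value_8 [RBBRBBBR]  L=[-1; -1/2; -3/8; -5/16; -9/32]  R=[-17/64; -1/4; 0]  — -35/128
value_9 [RBBRBBBRB]  L=[-1; -1/2; -3/8; -5/16; -9/32; -35/128]  R=[-17/64; -1/4; 0]  — -69/256
value_10 [RBBRBBBRBB]  L=[-1; -1/2; -3/8; -5/16; -9/32; -35/128; -69/256]  R=[-17/64; -1/4; 0]  — -137/512
value_11 [RBBRBBBRBBB]  L=[-1; -1/2; -3/8; -5/16; -9/32; -35/128; -69/256; -137/512]  R=[-17/64; -1/4; 0]  — -273/1024
value_12 [RBBRBBBRBBBB]  L=[-1; -1/2; -3/8; -5/16; -9/32; -35/128; -69/256; -137/512; -273/1024]  R=[-17/64; -1/4; 0]  — -545/2048
value_13 [RBBRBBBRBBBBB]  L=[-1; -1/2; -3/8; -5/16; -9/32; -35/128; -69/256; -137/512; -273/1024; -545/2048]  R=[-17/64; -1/4; 0]  — -1089/4096
value_14 [RBBRBBBRBBBBBB]  L=[-1; -1/2; -3/8; -5/16; -9/32; -35/128; -69/256; -137/512; -273/1024; -545/2048; -1089/4096]  R=[-17/64; -1/4; 0]  — -2177/8192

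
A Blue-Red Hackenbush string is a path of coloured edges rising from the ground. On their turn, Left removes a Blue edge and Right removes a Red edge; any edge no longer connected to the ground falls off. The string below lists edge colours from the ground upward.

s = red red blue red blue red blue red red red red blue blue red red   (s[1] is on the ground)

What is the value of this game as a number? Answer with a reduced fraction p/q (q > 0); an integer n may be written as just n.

Recurse on prefixes of the 15-edge string red red blue red blue red blue red red red red blue blue red red:
g_1 [r]  L=[(no moves)]  R=[0]  = -1
g_2 [rr]  L=[(no moves)]  R=[-1 0]  = -2
g_3 [rrb]  L=[-2]  R=[-1 0]  = -3/2
g_4 [rrbr]  L=[-2]  R=[-3/2 -1 0]  = -7/4
g_5 [rrbrb]  L=[-2 -7/4]  R=[-3/2 -1 0]  = -13/8
g_6 [rrbrbr]  L=[-2 -7/4]  R=[-13/8 -3/2 -1 0]  = -27/16
g_7 [rrbrbrb]  L=[-2 -7/4 -27/16]  R=[-13/8 -3/2 -1 0]  = -53/32
g_8 [rrbrbrbr]  L=[-2 -7/4 -27/16]  R=[-53/32 -13/8 -3/2 -1 0]  = -107/64
g_9 [rrbrbrbrr]  L=[-2 -7/4 -27/16]  R=[-107/64 -53/32 -13/8 -3/2 -1 0]  = -215/128
g_10 [rrbrbrbrrr]  L=[-2 -7/4 -27/16]  R=[-215/128 -107/64 -53/32 -13/8 -3/2 -1 0]  = -431/256
g_11 [rrbrbrbrrrr]  L=[-2 -7/4 -27/16]  R=[-431/256 -215/128 -107/64 -53/32 -13/8 -3/2 -1 0]  = -863/512
g_12 [rrbrbrbrrrrb]  L=[-2 -7/4 -27/16 -863/512]  R=[-431/256 -215/128 -107/64 -53/32 -13/8 -3/2 -1 0]  = -1725/1024
g_13 [rrbrbrbrrrrbb]  L=[-2 -7/4 -27/16 -863/512 -1725/1024]  R=[-431/256 -215/128 -107/64 -53/32 -13/8 -3/2 -1 0]  = -3449/2048
g_14 [rrbrbrbrrrrbbr]  L=[-2 -7/4 -27/16 -863/512 -1725/1024]  R=[-3449/2048 -431/256 -215/128 -107/64 -53/32 -13/8 -3/2 -1 0]  = -6899/4096
g_15 [rrbrbrbrrrrbbrr]  L=[-2 -7/4 -27/16 -863/512 -1725/1024]  R=[-6899/4096 -3449/2048 -431/256 -215/128 -107/64 -53/32 -13/8 -3/2 -1 0]  = -13799/8192

-13799/8192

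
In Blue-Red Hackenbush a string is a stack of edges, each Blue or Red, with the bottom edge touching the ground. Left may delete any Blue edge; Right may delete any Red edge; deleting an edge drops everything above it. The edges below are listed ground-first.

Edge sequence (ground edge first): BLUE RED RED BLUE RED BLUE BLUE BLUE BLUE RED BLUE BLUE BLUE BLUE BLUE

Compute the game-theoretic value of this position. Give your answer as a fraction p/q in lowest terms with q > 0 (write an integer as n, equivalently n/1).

6079/16384

Build g(s[:k]) for k = 1..15, string s = BLUE RED RED BLUE RED BLUE BLUE BLUE BLUE RED BLUE BLUE BLUE BLUE BLUE.
g_1 [B]  L=[0]  R=[·]  ⇒ 1
g_2 [BR]  L=[0]  R=[1]  ⇒ 1/2
g_3 [BRR]  L=[0]  R=[1/2; 1]  ⇒ 1/4
g_4 [BRRB]  L=[0; 1/4]  R=[1/2; 1]  ⇒ 3/8
g_5 [BRRBR]  L=[0; 1/4]  R=[3/8; 1/2; 1]  ⇒ 5/16
g_6 [BRRBRB]  L=[0; 1/4; 5/16]  R=[3/8; 1/2; 1]  ⇒ 11/32
g_7 [BRRBRBB]  L=[0; 1/4; 5/16; 11/32]  R=[3/8; 1/2; 1]  ⇒ 23/64
g_8 [BRRBRBBB]  L=[0; 1/4; 5/16; 11/32; 23/64]  R=[3/8; 1/2; 1]  ⇒ 47/128
g_9 [BRRBRBBBB]  L=[0; 1/4; 5/16; 11/32; 23/64; 47/128]  R=[3/8; 1/2; 1]  ⇒ 95/256
g_10 [BRRBRBBBBR]  L=[0; 1/4; 5/16; 11/32; 23/64; 47/128]  R=[95/256; 3/8; 1/2; 1]  ⇒ 189/512
g_11 [BRRBRBBBBRB]  L=[0; 1/4; 5/16; 11/32; 23/64; 47/128; 189/512]  R=[95/256; 3/8; 1/2; 1]  ⇒ 379/1024
g_12 [BRRBRBBBBRBB]  L=[0; 1/4; 5/16; 11/32; 23/64; 47/128; 189/512; 379/1024]  R=[95/256; 3/8; 1/2; 1]  ⇒ 759/2048
g_13 [BRRBRBBBBRBBB]  L=[0; 1/4; 5/16; 11/32; 23/64; 47/128; 189/512; 379/1024; 759/2048]  R=[95/256; 3/8; 1/2; 1]  ⇒ 1519/4096
g_14 [BRRBRBBBBRBBBB]  L=[0; 1/4; 5/16; 11/32; 23/64; 47/128; 189/512; 379/1024; 759/2048; 1519/4096]  R=[95/256; 3/8; 1/2; 1]  ⇒ 3039/8192
g_15 [BRRBRBBBBRBBBBB]  L=[0; 1/4; 5/16; 11/32; 23/64; 47/128; 189/512; 379/1024; 759/2048; 1519/4096; 3039/8192]  R=[95/256; 3/8; 1/2; 1]  ⇒ 6079/16384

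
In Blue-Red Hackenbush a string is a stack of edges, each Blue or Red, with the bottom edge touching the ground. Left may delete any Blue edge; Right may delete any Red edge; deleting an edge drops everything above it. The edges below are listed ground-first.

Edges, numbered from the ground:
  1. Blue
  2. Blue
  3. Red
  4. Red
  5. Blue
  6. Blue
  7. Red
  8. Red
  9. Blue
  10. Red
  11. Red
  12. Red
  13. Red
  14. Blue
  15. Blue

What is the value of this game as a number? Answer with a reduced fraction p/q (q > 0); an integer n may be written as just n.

Prefix values for Blue Blue Red Red Blue Blue Red Red Blue Red Red Red Red Blue Blue via {L|R} + simplicity:
step 1: add Blue to get B; options L={ 0 } R={ none } ⇒ 1
step 2: add Blue to get BB; options L={ 0 1 } R={ none } ⇒ 2
step 3: add Red to get BBR; options L={ 0 1 } R={ 2 } ⇒ 3/2
step 4: add Red to get BBRR; options L={ 0 1 } R={ 3/2 2 } ⇒ 5/4
step 5: add Blue to get BBRRB; options L={ 0 1 5/4 } R={ 3/2 2 } ⇒ 11/8
step 6: add Blue to get BBRRBB; options L={ 0 1 5/4 11/8 } R={ 3/2 2 } ⇒ 23/16
step 7: add Red to get BBRRBBR; options L={ 0 1 5/4 11/8 } R={ 23/16 3/2 2 } ⇒ 45/32
step 8: add Red to get BBRRBBRR; options L={ 0 1 5/4 11/8 } R={ 45/32 23/16 3/2 2 } ⇒ 89/64
step 9: add Blue to get BBRRBBRRB; options L={ 0 1 5/4 11/8 89/64 } R={ 45/32 23/16 3/2 2 } ⇒ 179/128
step 10: add Red to get BBRRBBRRBR; options L={ 0 1 5/4 11/8 89/64 } R={ 179/128 45/32 23/16 3/2 2 } ⇒ 357/256
step 11: add Red to get BBRRBBRRBRR; options L={ 0 1 5/4 11/8 89/64 } R={ 357/256 179/128 45/32 23/16 3/2 2 } ⇒ 713/512
step 12: add Red to get BBRRBBRRBRRR; options L={ 0 1 5/4 11/8 89/64 } R={ 713/512 357/256 179/128 45/32 23/16 3/2 2 } ⇒ 1425/1024
step 13: add Red to get BBRRBBRRBRRRR; options L={ 0 1 5/4 11/8 89/64 } R={ 1425/1024 713/512 357/256 179/128 45/32 23/16 3/2 2 } ⇒ 2849/2048
step 14: add Blue to get BBRRBBRRBRRRRB; options L={ 0 1 5/4 11/8 89/64 2849/2048 } R={ 1425/1024 713/512 357/256 179/128 45/32 23/16 3/2 2 } ⇒ 5699/4096
step 15: add Blue to get BBRRBBRRBRRRRBB; options L={ 0 1 5/4 11/8 89/64 2849/2048 5699/4096 } R={ 1425/1024 713/512 357/256 179/128 45/32 23/16 3/2 2 } ⇒ 11399/8192

11399/8192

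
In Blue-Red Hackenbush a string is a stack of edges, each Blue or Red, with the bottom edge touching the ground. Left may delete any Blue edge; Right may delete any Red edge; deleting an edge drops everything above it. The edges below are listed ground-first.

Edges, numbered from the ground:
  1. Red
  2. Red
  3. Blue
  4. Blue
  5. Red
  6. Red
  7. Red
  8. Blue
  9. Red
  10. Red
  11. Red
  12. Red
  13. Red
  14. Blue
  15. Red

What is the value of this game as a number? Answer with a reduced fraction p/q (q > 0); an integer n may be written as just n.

-12027/8192

Recurse on prefixes of the 15-edge string Red Red Blue Blue Red Red Red Blue Red Red Red Red Red Blue Red:
1 of 15 · R · max L −∞ · min R 0 → -1
2 of 15 · RR · max L −∞ · min R -1 → -2
3 of 15 · RRB · max L -2 · min R -1 → -3/2
4 of 15 · RRBB · max L -3/2 · min R -1 → -5/4
5 of 15 · RRBBR · max L -3/2 · min R -5/4 → -11/8
6 of 15 · RRBBRR · max L -3/2 · min R -11/8 → -23/16
7 of 15 · RRBBRRR · max L -3/2 · min R -23/16 → -47/32
8 of 15 · RRBBRRRB · max L -47/32 · min R -23/16 → -93/64
9 of 15 · RRBBRRRBR · max L -47/32 · min R -93/64 → -187/128
10 of 15 · RRBBRRRBRR · max L -47/32 · min R -187/128 → -375/256
11 of 15 · RRBBRRRBRRR · max L -47/32 · min R -375/256 → -751/512
12 of 15 · RRBBRRRBRRRR · max L -47/32 · min R -751/512 → -1503/1024
13 of 15 · RRBBRRRBRRRRR · max L -47/32 · min R -1503/1024 → -3007/2048
14 of 15 · RRBBRRRBRRRRRB · max L -3007/2048 · min R -1503/1024 → -6013/4096
15 of 15 · RRBBRRRBRRRRRBR · max L -3007/2048 · min R -6013/4096 → -12027/8192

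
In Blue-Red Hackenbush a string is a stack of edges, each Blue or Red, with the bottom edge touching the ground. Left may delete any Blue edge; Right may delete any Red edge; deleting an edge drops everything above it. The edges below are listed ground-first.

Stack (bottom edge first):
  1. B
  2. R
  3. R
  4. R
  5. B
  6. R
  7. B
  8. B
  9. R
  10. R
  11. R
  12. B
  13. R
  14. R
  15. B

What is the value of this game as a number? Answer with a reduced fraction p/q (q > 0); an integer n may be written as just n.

2835/16384

Prefix values for B R R R B R B B R R R B R R B via {L|R} + simplicity:
B: Left { 0 }, Right { ∅ } so simplest 1
BR: Left { 0 }, Right { 1 } so simplest 1/2
BRR: Left { 0 }, Right { 1/2; 1 } so simplest 1/4
BRRR: Left { 0 }, Right { 1/4; 1/2; 1 } so simplest 1/8
BRRRB: Left { 0; 1/8 }, Right { 1/4; 1/2; 1 } so simplest 3/16
BRRRBR: Left { 0; 1/8 }, Right { 3/16; 1/4; 1/2; 1 } so simplest 5/32
BRRRBRB: Left { 0; 1/8; 5/32 }, Right { 3/16; 1/4; 1/2; 1 } so simplest 11/64
BRRRBRBB: Left { 0; 1/8; 5/32; 11/64 }, Right { 3/16; 1/4; 1/2; 1 } so simplest 23/128
BRRRBRBBR: Left { 0; 1/8; 5/32; 11/64 }, Right { 23/128; 3/16; 1/4; 1/2; 1 } so simplest 45/256
BRRRBRBBRR: Left { 0; 1/8; 5/32; 11/64 }, Right { 45/256; 23/128; 3/16; 1/4; 1/2; 1 } so simplest 89/512
BRRRBRBBRRR: Left { 0; 1/8; 5/32; 11/64 }, Right { 89/512; 45/256; 23/128; 3/16; 1/4; 1/2; 1 } so simplest 177/1024
BRRRBRBBRRRB: Left { 0; 1/8; 5/32; 11/64; 177/1024 }, Right { 89/512; 45/256; 23/128; 3/16; 1/4; 1/2; 1 } so simplest 355/2048
BRRRBRBBRRRBR: Left { 0; 1/8; 5/32; 11/64; 177/1024 }, Right { 355/2048; 89/512; 45/256; 23/128; 3/16; 1/4; 1/2; 1 } so simplest 709/4096
BRRRBRBBRRRBRR: Left { 0; 1/8; 5/32; 11/64; 177/1024 }, Right { 709/4096; 355/2048; 89/512; 45/256; 23/128; 3/16; 1/4; 1/2; 1 } so simplest 1417/8192
BRRRBRBBRRRBRRB: Left { 0; 1/8; 5/32; 11/64; 177/1024; 1417/8192 }, Right { 709/4096; 355/2048; 89/512; 45/256; 23/128; 3/16; 1/4; 1/2; 1 } so simplest 2835/16384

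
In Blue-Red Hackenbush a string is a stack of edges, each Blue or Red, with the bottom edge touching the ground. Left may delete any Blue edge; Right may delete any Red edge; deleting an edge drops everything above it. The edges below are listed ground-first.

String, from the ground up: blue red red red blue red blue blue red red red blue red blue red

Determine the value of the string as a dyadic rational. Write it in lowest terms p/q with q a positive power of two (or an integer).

Prefix values for blue red red red blue red blue blue red red red blue red blue red via {L|R} + simplicity:
edge 1 of 15 (blue): { 0 | ∅ } → 1
edge 2 of 15 (red): { 0 | 1 } → 1/2
edge 3 of 15 (red): { 0 | 1/2,1 } → 1/4
edge 4 of 15 (red): { 0 | 1/4,1/2,1 } → 1/8
edge 5 of 15 (blue): { 0,1/8 | 1/4,1/2,1 } → 3/16
edge 6 of 15 (red): { 0,1/8 | 3/16,1/4,1/2,1 } → 5/32
edge 7 of 15 (blue): { 0,1/8,5/32 | 3/16,1/4,1/2,1 } → 11/64
edge 8 of 15 (blue): { 0,1/8,5/32,11/64 | 3/16,1/4,1/2,1 } → 23/128
edge 9 of 15 (red): { 0,1/8,5/32,11/64 | 23/128,3/16,1/4,1/2,1 } → 45/256
edge 10 of 15 (red): { 0,1/8,5/32,11/64 | 45/256,23/128,3/16,1/4,1/2,1 } → 89/512
edge 11 of 15 (red): { 0,1/8,5/32,11/64 | 89/512,45/256,23/128,3/16,1/4,1/2,1 } → 177/1024
edge 12 of 15 (blue): { 0,1/8,5/32,11/64,177/1024 | 89/512,45/256,23/128,3/16,1/4,1/2,1 } → 355/2048
edge 13 of 15 (red): { 0,1/8,5/32,11/64,177/1024 | 355/2048,89/512,45/256,23/128,3/16,1/4,1/2,1 } → 709/4096
edge 14 of 15 (blue): { 0,1/8,5/32,11/64,177/1024,709/4096 | 355/2048,89/512,45/256,23/128,3/16,1/4,1/2,1 } → 1419/8192
edge 15 of 15 (red): { 0,1/8,5/32,11/64,177/1024,709/4096 | 1419/8192,355/2048,89/512,45/256,23/128,3/16,1/4,1/2,1 } → 2837/16384

2837/16384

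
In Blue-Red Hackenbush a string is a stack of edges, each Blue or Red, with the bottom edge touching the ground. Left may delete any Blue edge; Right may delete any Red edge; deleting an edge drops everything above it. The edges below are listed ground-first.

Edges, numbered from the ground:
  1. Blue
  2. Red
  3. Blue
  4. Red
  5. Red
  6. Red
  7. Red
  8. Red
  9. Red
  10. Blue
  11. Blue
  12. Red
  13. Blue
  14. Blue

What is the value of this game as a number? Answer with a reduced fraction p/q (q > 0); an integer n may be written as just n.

4151/8192

Recurse on prefixes of the 14-edge string Blue Red Blue Red Red Red Red Red Red Blue Blue Red Blue Blue:
step 1: add Blue to get B; options L={ 0 } R={ — } = 1
step 2: add Red to get BR; options L={ 0 } R={ 1 } = 1/2
step 3: add Blue to get BRB; options L={ 0, 1/2 } R={ 1 } = 3/4
step 4: add Red to get BRBR; options L={ 0, 1/2 } R={ 3/4, 1 } = 5/8
step 5: add Red to get BRBRR; options L={ 0, 1/2 } R={ 5/8, 3/4, 1 } = 9/16
step 6: add Red to get BRBRRR; options L={ 0, 1/2 } R={ 9/16, 5/8, 3/4, 1 } = 17/32
step 7: add Red to get BRBRRRR; options L={ 0, 1/2 } R={ 17/32, 9/16, 5/8, 3/4, 1 } = 33/64
step 8: add Red to get BRBRRRRR; options L={ 0, 1/2 } R={ 33/64, 17/32, 9/16, 5/8, 3/4, 1 } = 65/128
step 9: add Red to get BRBRRRRRR; options L={ 0, 1/2 } R={ 65/128, 33/64, 17/32, 9/16, 5/8, 3/4, 1 } = 129/256
step 10: add Blue to get BRBRRRRRRB; options L={ 0, 1/2, 129/256 } R={ 65/128, 33/64, 17/32, 9/16, 5/8, 3/4, 1 } = 259/512
step 11: add Blue to get BRBRRRRRRBB; options L={ 0, 1/2, 129/256, 259/512 } R={ 65/128, 33/64, 17/32, 9/16, 5/8, 3/4, 1 } = 519/1024
step 12: add Red to get BRBRRRRRRBBR; options L={ 0, 1/2, 129/256, 259/512 } R={ 519/1024, 65/128, 33/64, 17/32, 9/16, 5/8, 3/4, 1 } = 1037/2048
step 13: add Blue to get BRBRRRRRRBBRB; options L={ 0, 1/2, 129/256, 259/512, 1037/2048 } R={ 519/1024, 65/128, 33/64, 17/32, 9/16, 5/8, 3/4, 1 } = 2075/4096
step 14: add Blue to get BRBRRRRRRBBRBB; options L={ 0, 1/2, 129/256, 259/512, 1037/2048, 2075/4096 } R={ 519/1024, 65/128, 33/64, 17/32, 9/16, 5/8, 3/4, 1 } = 4151/8192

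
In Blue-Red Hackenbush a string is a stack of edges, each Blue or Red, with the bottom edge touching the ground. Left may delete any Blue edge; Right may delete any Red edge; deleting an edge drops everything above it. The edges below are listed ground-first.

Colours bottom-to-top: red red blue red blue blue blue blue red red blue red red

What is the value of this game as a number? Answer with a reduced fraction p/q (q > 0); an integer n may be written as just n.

Recurse on prefixes of the 13-edge string red red blue red blue blue blue blue red red blue red red:
r: Left { none }, Right { 0 } — simplest -1
rr: Left { none }, Right { -1 0 } — simplest -2
rrb: Left { -2 }, Right { -1 0 } — simplest -3/2
rrbr: Left { -2 }, Right { -3/2 -1 0 } — simplest -7/4
rrbrb: Left { -2 -7/4 }, Right { -3/2 -1 0 } — simplest -13/8
rrbrbb: Left { -2 -7/4 -13/8 }, Right { -3/2 -1 0 } — simplest -25/16
rrbrbbb: Left { -2 -7/4 -13/8 -25/16 }, Right { -3/2 -1 0 } — simplest -49/32
rrbrbbbb: Left { -2 -7/4 -13/8 -25/16 -49/32 }, Right { -3/2 -1 0 } — simplest -97/64
rrbrbbbbr: Left { -2 -7/4 -13/8 -25/16 -49/32 }, Right { -97/64 -3/2 -1 0 } — simplest -195/128
rrbrbbbbrr: Left { -2 -7/4 -13/8 -25/16 -49/32 }, Right { -195/128 -97/64 -3/2 -1 0 } — simplest -391/256
rrbrbbbbrrb: Left { -2 -7/4 -13/8 -25/16 -49/32 -391/256 }, Right { -195/128 -97/64 -3/2 -1 0 } — simplest -781/512
rrbrbbbbrrbr: Left { -2 -7/4 -13/8 -25/16 -49/32 -391/256 }, Right { -781/512 -195/128 -97/64 -3/2 -1 0 } — simplest -1563/1024
rrbrbbbbrrbrr: Left { -2 -7/4 -13/8 -25/16 -49/32 -391/256 }, Right { -1563/1024 -781/512 -195/128 -97/64 -3/2 -1 0 } — simplest -3127/2048

-3127/2048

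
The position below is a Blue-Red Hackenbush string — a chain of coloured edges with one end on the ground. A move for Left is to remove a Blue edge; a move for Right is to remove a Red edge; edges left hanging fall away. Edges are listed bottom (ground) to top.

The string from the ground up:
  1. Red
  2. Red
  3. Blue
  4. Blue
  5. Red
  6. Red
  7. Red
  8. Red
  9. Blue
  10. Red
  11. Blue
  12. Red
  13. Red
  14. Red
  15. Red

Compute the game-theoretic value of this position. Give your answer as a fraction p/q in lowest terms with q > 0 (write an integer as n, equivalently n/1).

Prefix values for Red Red Blue Blue Red Red Red Red Blue Red Blue Red Red Red Red via {L|R} + simplicity:
1 of 15 · R · max L −∞ · min R 0 = -1
2 of 15 · RR · max L −∞ · min R -1 = -2
3 of 15 · RRB · max L -2 · min R -1 = -3/2
4 of 15 · RRBB · max L -3/2 · min R -1 = -5/4
5 of 15 · RRBBR · max L -3/2 · min R -5/4 = -11/8
6 of 15 · RRBBRR · max L -3/2 · min R -11/8 = -23/16
7 of 15 · RRBBRRR · max L -3/2 · min R -23/16 = -47/32
8 of 15 · RRBBRRRR · max L -3/2 · min R -47/32 = -95/64
9 of 15 · RRBBRRRRB · max L -95/64 · min R -47/32 = -189/128
10 of 15 · RRBBRRRRBR · max L -95/64 · min R -189/128 = -379/256
11 of 15 · RRBBRRRRBRB · max L -379/256 · min R -189/128 = -757/512
12 of 15 · RRBBRRRRBRBR · max L -379/256 · min R -757/512 = -1515/1024
13 of 15 · RRBBRRRRBRBRR · max L -379/256 · min R -1515/1024 = -3031/2048
14 of 15 · RRBBRRRRBRBRRR · max L -379/256 · min R -3031/2048 = -6063/4096
15 of 15 · RRBBRRRRBRBRRRR · max L -379/256 · min R -6063/4096 = -12127/8192

-12127/8192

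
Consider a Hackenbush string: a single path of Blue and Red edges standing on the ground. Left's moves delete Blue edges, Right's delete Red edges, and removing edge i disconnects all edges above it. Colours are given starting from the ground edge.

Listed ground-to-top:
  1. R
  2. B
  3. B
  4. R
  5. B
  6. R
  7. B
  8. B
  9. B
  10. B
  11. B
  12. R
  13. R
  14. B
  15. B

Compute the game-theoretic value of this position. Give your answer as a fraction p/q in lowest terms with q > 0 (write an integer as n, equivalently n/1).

-5145/16384

Recurse on prefixes of the 15-edge string R B B R B R B B B B B R R B B:
val_1 [R]  L=[none]  R=[0]  => -1
val_2 [RB]  L=[-1]  R=[0]  => -1/2
val_3 [RBB]  L=[-1, -1/2]  R=[0]  => -1/4
val_4 [RBBR]  L=[-1, -1/2]  R=[-1/4, 0]  => -3/8
val_5 [RBBRB]  L=[-1, -1/2, -3/8]  R=[-1/4, 0]  => -5/16
val_6 [RBBRBR]  L=[-1, -1/2, -3/8]  R=[-5/16, -1/4, 0]  => -11/32
val_7 [RBBRBRB]  L=[-1, -1/2, -3/8, -11/32]  R=[-5/16, -1/4, 0]  => -21/64
val_8 [RBBRBRBB]  L=[-1, -1/2, -3/8, -11/32, -21/64]  R=[-5/16, -1/4, 0]  => -41/128
val_9 [RBBRBRBBB]  L=[-1, -1/2, -3/8, -11/32, -21/64, -41/128]  R=[-5/16, -1/4, 0]  => -81/256
val_10 [RBBRBRBBBB]  L=[-1, -1/2, -3/8, -11/32, -21/64, -41/128, -81/256]  R=[-5/16, -1/4, 0]  => -161/512
val_11 [RBBRBRBBBBB]  L=[-1, -1/2, -3/8, -11/32, -21/64, -41/128, -81/256, -161/512]  R=[-5/16, -1/4, 0]  => -321/1024
val_12 [RBBRBRBBBBBR]  L=[-1, -1/2, -3/8, -11/32, -21/64, -41/128, -81/256, -161/512]  R=[-321/1024, -5/16, -1/4, 0]  => -643/2048
val_13 [RBBRBRBBBBBRR]  L=[-1, -1/2, -3/8, -11/32, -21/64, -41/128, -81/256, -161/512]  R=[-643/2048, -321/1024, -5/16, -1/4, 0]  => -1287/4096
val_14 [RBBRBRBBBBBRRB]  L=[-1, -1/2, -3/8, -11/32, -21/64, -41/128, -81/256, -161/512, -1287/4096]  R=[-643/2048, -321/1024, -5/16, -1/4, 0]  => -2573/8192
val_15 [RBBRBRBBBBBRRBB]  L=[-1, -1/2, -3/8, -11/32, -21/64, -41/128, -81/256, -161/512, -1287/4096, -2573/8192]  R=[-643/2048, -321/1024, -5/16, -1/4, 0]  => -5145/16384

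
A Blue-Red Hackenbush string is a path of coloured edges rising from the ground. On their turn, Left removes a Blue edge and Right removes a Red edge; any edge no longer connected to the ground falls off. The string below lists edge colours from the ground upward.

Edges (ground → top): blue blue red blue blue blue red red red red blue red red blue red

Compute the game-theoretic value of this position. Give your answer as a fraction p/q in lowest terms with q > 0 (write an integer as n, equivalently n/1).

15397/8192

1 of 15 · b · max L 0 · min R +∞ → 1
2 of 15 · bb · max L 1 · min R +∞ → 2
3 of 15 · bbr · max L 1 · min R 2 → 3/2
4 of 15 · bbrb · max L 3/2 · min R 2 → 7/4
5 of 15 · bbrbb · max L 7/4 · min R 2 → 15/8
6 of 15 · bbrbbb · max L 15/8 · min R 2 → 31/16
7 of 15 · bbrbbbr · max L 15/8 · min R 31/16 → 61/32
8 of 15 · bbrbbbrr · max L 15/8 · min R 61/32 → 121/64
9 of 15 · bbrbbbrrr · max L 15/8 · min R 121/64 → 241/128
10 of 15 · bbrbbbrrrr · max L 15/8 · min R 241/128 → 481/256
11 of 15 · bbrbbbrrrrb · max L 481/256 · min R 241/128 → 963/512
12 of 15 · bbrbbbrrrrbr · max L 481/256 · min R 963/512 → 1925/1024
13 of 15 · bbrbbbrrrrbrr · max L 481/256 · min R 1925/1024 → 3849/2048
14 of 15 · bbrbbbrrrrbrrb · max L 3849/2048 · min R 1925/1024 → 7699/4096
15 of 15 · bbrbbbrrrrbrrbr · max L 3849/2048 · min R 7699/4096 → 15397/8192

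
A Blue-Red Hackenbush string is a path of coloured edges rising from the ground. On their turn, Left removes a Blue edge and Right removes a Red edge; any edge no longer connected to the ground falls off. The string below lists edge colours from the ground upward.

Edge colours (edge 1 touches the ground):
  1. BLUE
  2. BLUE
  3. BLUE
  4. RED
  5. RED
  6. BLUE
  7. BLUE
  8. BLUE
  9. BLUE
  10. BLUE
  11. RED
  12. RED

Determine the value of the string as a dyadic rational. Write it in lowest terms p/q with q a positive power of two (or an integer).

1273/512

value_1 [B]  L=[0]  R=[·]  → 1
value_2 [BB]  L=[0,1]  R=[·]  → 2
value_3 [BBB]  L=[0,1,2]  R=[·]  → 3
value_4 [BBBR]  L=[0,1,2]  R=[3]  → 5/2
value_5 [BBBRR]  L=[0,1,2]  R=[5/2,3]  → 9/4
value_6 [BBBRRB]  L=[0,1,2,9/4]  R=[5/2,3]  → 19/8
value_7 [BBBRRBB]  L=[0,1,2,9/4,19/8]  R=[5/2,3]  → 39/16
value_8 [BBBRRBBB]  L=[0,1,2,9/4,19/8,39/16]  R=[5/2,3]  → 79/32
value_9 [BBBRRBBBB]  L=[0,1,2,9/4,19/8,39/16,79/32]  R=[5/2,3]  → 159/64
value_10 [BBBRRBBBBB]  L=[0,1,2,9/4,19/8,39/16,79/32,159/64]  R=[5/2,3]  → 319/128
value_11 [BBBRRBBBBBR]  L=[0,1,2,9/4,19/8,39/16,79/32,159/64]  R=[319/128,5/2,3]  → 637/256
value_12 [BBBRRBBBBBRR]  L=[0,1,2,9/4,19/8,39/16,79/32,159/64]  R=[637/256,319/128,5/2,3]  → 1273/512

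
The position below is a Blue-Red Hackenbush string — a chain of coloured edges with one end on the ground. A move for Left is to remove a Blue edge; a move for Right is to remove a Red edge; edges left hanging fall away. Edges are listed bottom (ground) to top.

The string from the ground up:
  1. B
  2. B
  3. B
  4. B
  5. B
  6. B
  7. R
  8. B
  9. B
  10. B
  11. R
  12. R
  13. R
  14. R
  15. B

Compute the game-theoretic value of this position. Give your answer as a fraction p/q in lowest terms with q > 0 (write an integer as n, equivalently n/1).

3011/512

Recurse on prefixes of the 15-edge string B B B B B B R B B B R R R R B:
B: Left { 0 }, Right { (no moves) } -> simplest 1
BB: Left { 0 1 }, Right { (no moves) } -> simplest 2
BBB: Left { 0 1 2 }, Right { (no moves) } -> simplest 3
BBBB: Left { 0 1 2 3 }, Right { (no moves) } -> simplest 4
BBBBB: Left { 0 1 2 3 4 }, Right { (no moves) } -> simplest 5
BBBBBB: Left { 0 1 2 3 4 5 }, Right { (no moves) } -> simplest 6
BBBBBBR: Left { 0 1 2 3 4 5 }, Right { 6 } -> simplest 11/2
BBBBBBRB: Left { 0 1 2 3 4 5 11/2 }, Right { 6 } -> simplest 23/4
BBBBBBRBB: Left { 0 1 2 3 4 5 11/2 23/4 }, Right { 6 } -> simplest 47/8
BBBBBBRBBB: Left { 0 1 2 3 4 5 11/2 23/4 47/8 }, Right { 6 } -> simplest 95/16
BBBBBBRBBBR: Left { 0 1 2 3 4 5 11/2 23/4 47/8 }, Right { 95/16 6 } -> simplest 189/32
BBBBBBRBBBRR: Left { 0 1 2 3 4 5 11/2 23/4 47/8 }, Right { 189/32 95/16 6 } -> simplest 377/64
BBBBBBRBBBRRR: Left { 0 1 2 3 4 5 11/2 23/4 47/8 }, Right { 377/64 189/32 95/16 6 } -> simplest 753/128
BBBBBBRBBBRRRR: Left { 0 1 2 3 4 5 11/2 23/4 47/8 }, Right { 753/128 377/64 189/32 95/16 6 } -> simplest 1505/256
BBBBBBRBBBRRRRB: Left { 0 1 2 3 4 5 11/2 23/4 47/8 1505/256 }, Right { 753/128 377/64 189/32 95/16 6 } -> simplest 3011/512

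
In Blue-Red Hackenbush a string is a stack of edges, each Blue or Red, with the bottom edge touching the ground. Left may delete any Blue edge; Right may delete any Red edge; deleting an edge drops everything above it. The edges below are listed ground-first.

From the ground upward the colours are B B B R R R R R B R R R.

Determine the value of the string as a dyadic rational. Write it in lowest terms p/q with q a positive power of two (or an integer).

1041/512

v_1 [B]  L=[0]  R=[∅]  — 1
v_2 [BB]  L=[0, 1]  R=[∅]  — 2
v_3 [BBB]  L=[0, 1, 2]  R=[∅]  — 3
v_4 [BBBR]  L=[0, 1, 2]  R=[3]  — 5/2
v_5 [BBBRR]  L=[0, 1, 2]  R=[5/2, 3]  — 9/4
v_6 [BBBRRR]  L=[0, 1, 2]  R=[9/4, 5/2, 3]  — 17/8
v_7 [BBBRRRR]  L=[0, 1, 2]  R=[17/8, 9/4, 5/2, 3]  — 33/16
v_8 [BBBRRRRR]  L=[0, 1, 2]  R=[33/16, 17/8, 9/4, 5/2, 3]  — 65/32
v_9 [BBBRRRRRB]  L=[0, 1, 2, 65/32]  R=[33/16, 17/8, 9/4, 5/2, 3]  — 131/64
v_10 [BBBRRRRRBR]  L=[0, 1, 2, 65/32]  R=[131/64, 33/16, 17/8, 9/4, 5/2, 3]  — 261/128
v_11 [BBBRRRRRBRR]  L=[0, 1, 2, 65/32]  R=[261/128, 131/64, 33/16, 17/8, 9/4, 5/2, 3]  — 521/256
v_12 [BBBRRRRRBRRR]  L=[0, 1, 2, 65/32]  R=[521/256, 261/128, 131/64, 33/16, 17/8, 9/4, 5/2, 3]  — 1041/512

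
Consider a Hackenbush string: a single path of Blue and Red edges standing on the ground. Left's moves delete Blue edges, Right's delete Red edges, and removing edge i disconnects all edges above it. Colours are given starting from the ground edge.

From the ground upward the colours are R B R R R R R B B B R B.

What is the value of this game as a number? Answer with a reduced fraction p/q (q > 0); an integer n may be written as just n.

1 of 12 · R · max L −∞ · min R 0 ⇒ -1
2 of 12 · RB · max L -1 · min R 0 ⇒ -1/2
3 of 12 · RBR · max L -1 · min R -1/2 ⇒ -3/4
4 of 12 · RBRR · max L -1 · min R -3/4 ⇒ -7/8
5 of 12 · RBRRR · max L -1 · min R -7/8 ⇒ -15/16
6 of 12 · RBRRRR · max L -1 · min R -15/16 ⇒ -31/32
7 of 12 · RBRRRRR · max L -1 · min R -31/32 ⇒ -63/64
8 of 12 · RBRRRRRB · max L -63/64 · min R -31/32 ⇒ -125/128
9 of 12 · RBRRRRRBB · max L -125/128 · min R -31/32 ⇒ -249/256
10 of 12 · RBRRRRRBBB · max L -249/256 · min R -31/32 ⇒ -497/512
11 of 12 · RBRRRRRBBBR · max L -249/256 · min R -497/512 ⇒ -995/1024
12 of 12 · RBRRRRRBBBRB · max L -995/1024 · min R -497/512 ⇒ -1989/2048

-1989/2048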